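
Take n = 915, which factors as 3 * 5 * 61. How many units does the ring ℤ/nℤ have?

480

φ(3) = 3 − 1 = 2.
φ(5) = 5 − 1 = 4.
φ(61) = 61 − 1 = 60.
φ(915) = 2 × 4 × 60 = 480.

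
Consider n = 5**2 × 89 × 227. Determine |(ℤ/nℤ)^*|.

φ(505075) = 505075 · (1 − 1/5) · (1 − 1/89) · (1 − 1/227)
       = 505075 · 79552/101015 = 397760.

397760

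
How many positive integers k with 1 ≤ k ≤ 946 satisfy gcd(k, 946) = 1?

Factor 946: 946 = 2 * 11 * 43.
φ(946) = 946 · (1 − 1/2) · (1 − 1/11) · (1 − 1/43)
       = 946 · 420/946 = 420.

420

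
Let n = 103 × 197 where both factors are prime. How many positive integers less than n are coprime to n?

φ(20291) = 20291 · (1 − 1/103) · (1 − 1/197)
       = 20291 · 19992/20291 = 19992.

19992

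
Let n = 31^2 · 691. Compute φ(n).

φ(664051) = 664051 · (1 − 1/31) · (1 − 1/691)
       = 664051 · 20700/21421 = 641700.

641700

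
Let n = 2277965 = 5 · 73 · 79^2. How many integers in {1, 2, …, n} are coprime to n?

1774656

φ(5) = 5 − 1 = 4.
φ(73) = 73 − 1 = 72.
φ(79^2) = 79^1·(79−1) = 79·78 = 6162.
Multiply: 4 · 72 · 6162 = 1774656.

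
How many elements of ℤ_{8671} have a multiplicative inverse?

7392

Prime factorization: 8671 = 13 × 23 × 29.
φ(13) = 13 − 1 = 12.
φ(23) = 23 − 1 = 22.
φ(29) = 29 − 1 = 28.
Multiply: 12 · 22 · 28 = 7392.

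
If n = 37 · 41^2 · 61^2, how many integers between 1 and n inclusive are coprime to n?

216086400

φ(231435037) = 231435037 · (1 − 1/37) · (1 − 1/41) · (1 − 1/61)
       = 231435037 · 86400/92537 = 216086400.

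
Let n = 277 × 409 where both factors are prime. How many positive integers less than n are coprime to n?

112608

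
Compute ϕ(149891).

Prime factorization: 149891 = 7^3 × 19 × 23.
φ(7^3) = 7^2·(7−1) = 49·6 = 294.
φ(19) = 19 − 1 = 18.
φ(23) = 23 − 1 = 22.
Since φ is multiplicative, φ(149891) = 294 · 18 · 22 = 116424.

116424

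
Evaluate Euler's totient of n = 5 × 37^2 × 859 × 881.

φ(5) = 5 − 1 = 4.
φ(37^2) = 37^1·(37−1) = 37·36 = 1332.
φ(859) = 859 − 1 = 858.
φ(881) = 881 − 1 = 880.
Multiply: 4 · 1332 · 858 · 880 = 4022853120.

4022853120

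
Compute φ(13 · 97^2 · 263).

φ(32169371) = 32169371 · (1 − 1/13) · (1 − 1/97) · (1 − 1/263)
       = 32169371 · 301824/331643 = 29276928.

29276928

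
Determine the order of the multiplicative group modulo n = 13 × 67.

φ(13) = 13 − 1 = 12.
φ(67) = 67 − 1 = 66.
Multiply: 12 · 66 = 792.

792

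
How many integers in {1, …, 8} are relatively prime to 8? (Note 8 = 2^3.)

4

φ(8) = 8 · (1 − 1/2)
       = 8 · 1/2 = 4.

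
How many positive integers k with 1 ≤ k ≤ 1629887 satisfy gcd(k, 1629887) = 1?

1270080

Factor 1629887: 1629887 = 7^2 · 29 · 31 · 37.
φ(7^2) = 7^1·(7−1) = 7·6 = 42.
φ(29) = 29 − 1 = 28.
φ(31) = 31 − 1 = 30.
φ(37) = 37 − 1 = 36.
Since φ is multiplicative, φ(1629887) = 42 · 28 · 30 · 36 = 1270080.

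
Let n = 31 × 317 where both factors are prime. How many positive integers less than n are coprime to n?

9480

φ(n) = (p − 1)(q − 1) = (31−1)(317−1) = 30·316 = 9480.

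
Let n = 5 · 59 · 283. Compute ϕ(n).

65424

φ(83485) = 83485 · (1 − 1/5) · (1 − 1/59) · (1 − 1/283)
       = 83485 · 65424/83485 = 65424.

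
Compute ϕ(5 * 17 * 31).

φ(2635) = 2635 · (1 − 1/5) · (1 − 1/17) · (1 − 1/31)
       = 2635 · 1920/2635 = 1920.

1920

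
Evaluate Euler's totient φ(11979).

7260

Prime factorization: 11979 = 3^2 × 11^3.
φ(11979) = 11979 · (1 − 1/3) · (1 − 1/11)
       = 11979 · 20/33 = 7260.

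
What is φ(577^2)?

332352

φ(577^2) = 577^1·(577−1) = 577·576 = 332352.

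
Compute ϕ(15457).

13440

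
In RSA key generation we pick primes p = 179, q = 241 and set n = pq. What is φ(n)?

42720

φ(pq) = (p−1)(q−1) = 178 · 240 = 42720.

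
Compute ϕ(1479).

Factor 1479: 1479 = 3 · 17 · 29.
φ(1479) = 1479 · (1 − 1/3) · (1 − 1/17) · (1 − 1/29)
       = 1479 · 896/1479 = 896.

896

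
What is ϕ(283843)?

221760

283843 = 7 × 23 × 41 × 43.
φ(7) = 7 − 1 = 6.
φ(23) = 23 − 1 = 22.
φ(41) = 41 − 1 = 40.
φ(43) = 43 − 1 = 42.
φ(283843) = 6 × 22 × 40 × 42 = 221760.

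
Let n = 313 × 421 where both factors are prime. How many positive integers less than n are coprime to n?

131040

φ(131773) = 131773 · (1 − 1/313) · (1 − 1/421)
       = 131773 · 131040/131773 = 131040.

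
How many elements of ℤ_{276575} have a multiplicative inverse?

276575 = 5**2 × 13 × 23 × 37.
φ(5^2) = 5^2 − 5^1 = 25 − 5 = 20.
φ(13) = 13 − 1 = 12.
φ(23) = 23 − 1 = 22.
φ(37) = 37 − 1 = 36.
Since φ is multiplicative, φ(276575) = 20 · 12 · 22 · 36 = 190080.

190080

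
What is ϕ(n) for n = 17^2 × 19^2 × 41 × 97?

φ(17^2) = 17^2 − 17^1 = 289 − 17 = 272.
φ(19^2) = 19^1·(19−1) = 19·18 = 342.
φ(41) = 41 − 1 = 40.
φ(97) = 97 − 1 = 96.
φ(414916433) = 272 × 342 × 40 × 96 = 357212160.

357212160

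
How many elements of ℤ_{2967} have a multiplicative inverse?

1848

First factor: 2967 = 3 · 23 · 43.
φ(3) = 3 − 1 = 2.
φ(23) = 23 − 1 = 22.
φ(43) = 43 − 1 = 42.
φ(2967) = 2 × 22 × 42 = 1848.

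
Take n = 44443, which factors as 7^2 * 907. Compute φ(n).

φ(44443) = 44443 · (1 − 1/7) · (1 − 1/907)
       = 44443 · 5436/6349 = 38052.

38052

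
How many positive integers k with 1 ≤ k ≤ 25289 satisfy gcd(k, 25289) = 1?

21780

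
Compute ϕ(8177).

Prime factorization: 8177 = 13 · 17 · 37.
φ(13) = 13 − 1 = 12.
φ(17) = 17 − 1 = 16.
φ(37) = 37 − 1 = 36.
φ(8177) = 12 × 16 × 36 = 6912.

6912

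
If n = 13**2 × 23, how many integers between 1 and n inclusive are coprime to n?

3432

φ(13^2) = 13^2 − 13^1 = 169 − 13 = 156.
φ(23) = 23 − 1 = 22.
Multiply: 156 · 22 = 3432.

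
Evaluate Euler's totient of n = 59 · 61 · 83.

285360

φ(59) = 59 − 1 = 58.
φ(61) = 61 − 1 = 60.
φ(83) = 83 − 1 = 82.
φ(298717) = 58 × 60 × 82 = 285360.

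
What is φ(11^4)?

13310

φ(14641) = 14641 · (1 − 1/11)
       = 14641 · 10/11 = 13310.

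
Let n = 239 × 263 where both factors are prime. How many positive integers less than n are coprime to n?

φ(239) = 239 − 1 = 238.
φ(263) = 263 − 1 = 262.
Multiply: 238 · 262 = 62356.

62356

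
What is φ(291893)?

232848

First factor: 291893 = 7**3 × 23 × 37.
φ(291893) = 291893 · (1 − 1/7) · (1 − 1/23) · (1 − 1/37)
       = 291893 · 4752/5957 = 232848.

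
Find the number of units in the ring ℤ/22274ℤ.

Factor 22274: 22274 = 2 · 7 · 37 · 43.
φ(22274) = 22274 · (1 − 1/2) · (1 − 1/7) · (1 − 1/37) · (1 − 1/43)
       = 22274 · 9072/22274 = 9072.

9072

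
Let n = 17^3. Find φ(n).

4624

φ(4913) = 4913 · (1 − 1/17)
       = 4913 · 16/17 = 4624.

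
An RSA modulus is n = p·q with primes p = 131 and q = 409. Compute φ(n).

53040

φ(131) = 131 − 1 = 130.
φ(409) = 409 − 1 = 408.
φ(53579) = 130 × 408 = 53040.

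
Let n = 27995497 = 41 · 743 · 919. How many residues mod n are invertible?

27246240

φ(27995497) = 27995497 · (1 − 1/41) · (1 − 1/743) · (1 − 1/919)
       = 27995497 · 27246240/27995497 = 27246240.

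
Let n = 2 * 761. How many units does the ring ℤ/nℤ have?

760

φ(2) = 2 − 1 = 1.
φ(761) = 761 − 1 = 760.
Multiply: 1 · 760 = 760.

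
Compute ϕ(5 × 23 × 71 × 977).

6012160

φ(7977205) = 7977205 · (1 − 1/5) · (1 − 1/23) · (1 − 1/71) · (1 − 1/977)
       = 7977205 · 6012160/7977205 = 6012160.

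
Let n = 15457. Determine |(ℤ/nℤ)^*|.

13440

First factor: 15457 = 13 · 29 · 41.
φ(13) = 13 − 1 = 12.
φ(29) = 29 − 1 = 28.
φ(41) = 41 − 1 = 40.
Multiply: 12 · 28 · 40 = 13440.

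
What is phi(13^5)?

342732

φ(371293) = 371293 · (1 − 1/13)
       = 371293 · 12/13 = 342732.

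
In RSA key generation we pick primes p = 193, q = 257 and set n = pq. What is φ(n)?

φ(193) = 193 − 1 = 192.
φ(257) = 257 − 1 = 256.
φ(49601) = 192 × 256 = 49152.

49152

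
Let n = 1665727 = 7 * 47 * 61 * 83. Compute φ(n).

φ(7) = 7 − 1 = 6.
φ(47) = 47 − 1 = 46.
φ(61) = 61 − 1 = 60.
φ(83) = 83 − 1 = 82.
Since φ is multiplicative, φ(1665727) = 6 · 46 · 60 · 82 = 1357920.

1357920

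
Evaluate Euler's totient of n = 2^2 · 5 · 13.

96

φ(2^2) = 2^1·(2−1) = 2·1 = 2.
φ(5) = 5 − 1 = 4.
φ(13) = 13 − 1 = 12.
Since φ is multiplicative, φ(260) = 2 · 4 · 12 = 96.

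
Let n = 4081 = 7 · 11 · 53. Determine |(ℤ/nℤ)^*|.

3120

φ(7) = 7 − 1 = 6.
φ(11) = 11 − 1 = 10.
φ(53) = 53 − 1 = 52.
Since φ is multiplicative, φ(4081) = 6 · 10 · 52 = 3120.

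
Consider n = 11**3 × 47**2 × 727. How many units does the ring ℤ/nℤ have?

1899230520

φ(11^3) = 11^3 − 11^2 = 1331 − 121 = 1210.
φ(47^2) = 47^1·(47−1) = 47·46 = 2162.
φ(727) = 727 − 1 = 726.
Since φ is multiplicative, φ(2137510133) = 1210 · 2162 · 726 = 1899230520.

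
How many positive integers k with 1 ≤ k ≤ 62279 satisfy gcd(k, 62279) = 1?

First factor: 62279 = 7**2 · 31 · 41.
φ(62279) = 62279 · (1 − 1/7) · (1 − 1/31) · (1 − 1/41)
       = 62279 · 7200/8897 = 50400.

50400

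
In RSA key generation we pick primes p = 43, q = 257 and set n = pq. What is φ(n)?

10752

For distinct primes, φ(pq) = (p−1)(q−1) = 42 × 256 = 10752.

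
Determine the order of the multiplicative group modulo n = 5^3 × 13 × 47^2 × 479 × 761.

942493632000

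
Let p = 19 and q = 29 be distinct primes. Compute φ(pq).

φ(551) = 551 · (1 − 1/19) · (1 − 1/29)
       = 551 · 504/551 = 504.

504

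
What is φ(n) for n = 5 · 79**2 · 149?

3647904

φ(4649545) = 4649545 · (1 − 1/5) · (1 − 1/79) · (1 − 1/149)
       = 4649545 · 46176/58855 = 3647904.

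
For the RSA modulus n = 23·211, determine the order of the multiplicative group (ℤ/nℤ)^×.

φ(23) = 23 − 1 = 22.
φ(211) = 211 − 1 = 210.
φ(4853) = 22 × 210 = 4620.

4620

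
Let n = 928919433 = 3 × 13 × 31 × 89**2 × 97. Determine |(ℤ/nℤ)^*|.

φ(3) = 3 − 1 = 2.
φ(13) = 13 − 1 = 12.
φ(31) = 31 − 1 = 30.
φ(89^2) = 89^2 − 89^1 = 7921 − 89 = 7832.
φ(97) = 97 − 1 = 96.
φ(928919433) = 2 × 12 × 30 × 7832 × 96 = 541347840.

541347840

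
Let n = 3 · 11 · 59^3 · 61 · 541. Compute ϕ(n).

φ(223664508507) = 223664508507 · (1 − 1/3) · (1 − 1/11) · (1 − 1/59) · (1 − 1/61) · (1 − 1/541)
       = 223664508507 · 37584000/64252947 = 130829904000.

130829904000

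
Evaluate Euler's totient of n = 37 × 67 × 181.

φ(448699) = 448699 · (1 − 1/37) · (1 − 1/67) · (1 − 1/181)
       = 448699 · 427680/448699 = 427680.

427680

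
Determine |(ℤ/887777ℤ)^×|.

745360

Factor 887777: 887777 = 11^3 · 23 · 29.
φ(11^3) = 11^2·(11−1) = 121·10 = 1210.
φ(23) = 23 − 1 = 22.
φ(29) = 29 − 1 = 28.
Multiply: 1210 · 22 · 28 = 745360.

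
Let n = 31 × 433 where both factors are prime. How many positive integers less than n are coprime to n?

φ(13423) = 13423 · (1 − 1/31) · (1 − 1/433)
       = 13423 · 12960/13423 = 12960.

12960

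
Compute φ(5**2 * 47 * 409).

φ(480575) = 480575 · (1 − 1/5) · (1 − 1/47) · (1 − 1/409)
       = 480575 · 75072/96115 = 375360.

375360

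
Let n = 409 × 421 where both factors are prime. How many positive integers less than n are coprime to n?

171360

φ(409) = 409 − 1 = 408.
φ(421) = 421 − 1 = 420.
φ(172189) = 408 × 420 = 171360.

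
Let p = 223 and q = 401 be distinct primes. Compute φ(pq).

88800

φ(89423) = 89423 · (1 − 1/223) · (1 − 1/401)
       = 89423 · 88800/89423 = 88800.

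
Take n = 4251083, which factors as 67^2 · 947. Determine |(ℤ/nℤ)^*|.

4183212

φ(67^2) = 67^1·(67−1) = 67·66 = 4422.
φ(947) = 947 − 1 = 946.
Since φ is multiplicative, φ(4251083) = 4422 · 946 = 4183212.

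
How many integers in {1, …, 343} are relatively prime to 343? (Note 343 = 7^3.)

294

φ(343) = 343 · (1 − 1/7)
       = 343 · 6/7 = 294.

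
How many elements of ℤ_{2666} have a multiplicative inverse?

Factor 2666: 2666 = 2 · 31 · 43.
φ(2666) = 2666 · (1 − 1/2) · (1 − 1/31) · (1 − 1/43)
       = 2666 · 1260/2666 = 1260.

1260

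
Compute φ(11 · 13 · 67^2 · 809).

428757120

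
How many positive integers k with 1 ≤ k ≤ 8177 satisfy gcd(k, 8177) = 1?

6912

8177 = 13 × 17 × 37.
φ(13) = 13 − 1 = 12.
φ(17) = 17 − 1 = 16.
φ(37) = 37 − 1 = 36.
φ(8177) = 12 × 16 × 36 = 6912.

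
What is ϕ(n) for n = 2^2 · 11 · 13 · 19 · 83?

354240

φ(2^2) = 2^1·(2−1) = 2·1 = 2.
φ(11) = 11 − 1 = 10.
φ(13) = 13 − 1 = 12.
φ(19) = 19 − 1 = 18.
φ(83) = 83 − 1 = 82.
Since φ is multiplicative, φ(902044) = 2 · 10 · 12 · 18 · 82 = 354240.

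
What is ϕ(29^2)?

φ(29^2) = 29^2 − 29^1 = 841 − 29 = 812.

812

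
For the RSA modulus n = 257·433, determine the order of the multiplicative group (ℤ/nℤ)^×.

110592

φ(n) = (p − 1)(q − 1) = (257−1)(433−1) = 256·432 = 110592.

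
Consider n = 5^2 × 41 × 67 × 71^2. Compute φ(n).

φ(5^2) = 5^2 − 5^1 = 25 − 5 = 20.
φ(41) = 41 − 1 = 40.
φ(67) = 67 − 1 = 66.
φ(71^2) = 71^1·(71−1) = 71·70 = 4970.
φ(346190675) = 20 × 40 × 66 × 4970 = 262416000.

262416000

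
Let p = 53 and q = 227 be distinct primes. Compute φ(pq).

φ(12031) = 12031 · (1 − 1/53) · (1 − 1/227)
       = 12031 · 11752/12031 = 11752.

11752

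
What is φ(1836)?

576

First factor: 1836 = 2^2 * 3^3 * 17.
φ(1836) = 1836 · (1 − 1/2) · (1 − 1/3) · (1 − 1/17)
       = 1836 · 32/102 = 576.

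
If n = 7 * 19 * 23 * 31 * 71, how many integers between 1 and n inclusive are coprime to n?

φ(7) = 7 − 1 = 6.
φ(19) = 19 − 1 = 18.
φ(23) = 23 − 1 = 22.
φ(31) = 31 − 1 = 30.
φ(71) = 71 − 1 = 70.
φ(6732859) = 6 × 18 × 22 × 30 × 70 = 4989600.

4989600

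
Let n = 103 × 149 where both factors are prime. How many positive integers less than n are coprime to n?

φ(n) = (p − 1)(q − 1) = (103−1)(149−1) = 102·148 = 15096.

15096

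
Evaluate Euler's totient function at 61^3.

φ(61^3) = 61^2·(61−1) = 3721·60 = 223260.

223260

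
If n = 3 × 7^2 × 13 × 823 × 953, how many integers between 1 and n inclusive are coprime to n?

788804352

φ(3) = 3 − 1 = 2.
φ(7^2) = 7^2 − 7^1 = 49 − 7 = 42.
φ(13) = 13 − 1 = 12.
φ(823) = 823 − 1 = 822.
φ(953) = 953 − 1 = 952.
φ(1498833609) = 2 × 42 × 12 × 822 × 952 = 788804352.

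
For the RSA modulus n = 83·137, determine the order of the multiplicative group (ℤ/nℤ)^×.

φ(n) = (p − 1)(q − 1) = (83−1)(137−1) = 82·136 = 11152.

11152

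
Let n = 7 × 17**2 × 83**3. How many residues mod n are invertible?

921913536

φ(7) = 7 − 1 = 6.
φ(17^2) = 17^2 − 17^1 = 289 − 17 = 272.
φ(83^3) = 83^2·(83−1) = 6889·82 = 564898.
Since φ is multiplicative, φ(1156725101) = 6 · 272 · 564898 = 921913536.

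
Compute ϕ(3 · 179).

356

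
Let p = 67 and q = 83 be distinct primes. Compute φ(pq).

For distinct primes, φ(pq) = (p−1)(q−1) = 66 × 82 = 5412.

5412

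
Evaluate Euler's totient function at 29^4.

φ(707281) = 707281 · (1 − 1/29)
       = 707281 · 28/29 = 682892.

682892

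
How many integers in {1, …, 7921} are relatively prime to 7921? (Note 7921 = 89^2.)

7832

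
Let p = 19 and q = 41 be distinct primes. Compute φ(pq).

φ(779) = 779 · (1 − 1/19) · (1 − 1/41)
       = 779 · 720/779 = 720.

720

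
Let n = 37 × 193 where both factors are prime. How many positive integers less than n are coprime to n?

6912

For distinct primes, φ(pq) = (p−1)(q−1) = 36 × 192 = 6912.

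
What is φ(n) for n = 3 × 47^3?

203228

φ(3) = 3 − 1 = 2.
φ(47^3) = 47^2·(47−1) = 2209·46 = 101614.
Multiply: 2 · 101614 = 203228.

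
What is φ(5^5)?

2500

φ(5^5) = 5^4·(5−1) = 625·4 = 2500.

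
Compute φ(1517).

First factor: 1517 = 37 · 41.
φ(37) = 37 − 1 = 36.
φ(41) = 41 − 1 = 40.
Since φ is multiplicative, φ(1517) = 36 · 40 = 1440.

1440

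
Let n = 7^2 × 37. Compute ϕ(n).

φ(1813) = 1813 · (1 − 1/7) · (1 − 1/37)
       = 1813 · 216/259 = 1512.

1512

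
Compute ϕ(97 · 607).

φ(97) = 97 − 1 = 96.
φ(607) = 607 − 1 = 606.
Multiply: 96 · 606 = 58176.

58176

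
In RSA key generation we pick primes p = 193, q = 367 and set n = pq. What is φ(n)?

φ(193) = 193 − 1 = 192.
φ(367) = 367 − 1 = 366.
Multiply: 192 · 366 = 70272.

70272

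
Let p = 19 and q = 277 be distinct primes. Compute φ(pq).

4968

φ(5263) = 5263 · (1 − 1/19) · (1 − 1/277)
       = 5263 · 4968/5263 = 4968.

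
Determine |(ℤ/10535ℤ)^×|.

7056

First factor: 10535 = 5 · 7^2 · 43.
φ(10535) = 10535 · (1 − 1/5) · (1 − 1/7) · (1 − 1/43)
       = 10535 · 1008/1505 = 7056.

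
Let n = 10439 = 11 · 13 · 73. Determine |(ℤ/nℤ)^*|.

φ(10439) = 10439 · (1 − 1/11) · (1 − 1/13) · (1 − 1/73)
       = 10439 · 8640/10439 = 8640.

8640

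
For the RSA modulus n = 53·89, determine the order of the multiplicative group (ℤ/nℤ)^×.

4576

φ(53) = 53 − 1 = 52.
φ(89) = 89 − 1 = 88.
Since φ is multiplicative, φ(4717) = 52 · 88 = 4576.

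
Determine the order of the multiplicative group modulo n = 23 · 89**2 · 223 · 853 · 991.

φ(23) = 23 − 1 = 22.
φ(89^2) = 89^2 − 89^1 = 7921 − 89 = 7832.
φ(223) = 223 − 1 = 222.
φ(853) = 853 − 1 = 852.
φ(991) = 991 − 1 = 990.
φ(34342776064307) = 22 × 7832 × 222 × 852 × 990 = 32264365098240.

32264365098240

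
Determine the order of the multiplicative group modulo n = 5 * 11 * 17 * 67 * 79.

φ(5) = 5 − 1 = 4.
φ(11) = 11 − 1 = 10.
φ(17) = 17 − 1 = 16.
φ(67) = 67 − 1 = 66.
φ(79) = 79 − 1 = 78.
φ(4948955) = 4 × 10 × 16 × 66 × 78 = 3294720.

3294720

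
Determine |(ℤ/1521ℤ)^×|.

Factor 1521: 1521 = 3**2 · 13**2.
φ(3^2) = 3^1·(3−1) = 3·2 = 6.
φ(13^2) = 13^1·(13−1) = 13·12 = 156.
φ(1521) = 6 × 156 = 936.

936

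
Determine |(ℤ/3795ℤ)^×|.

1760

Prime factorization: 3795 = 3 * 5 * 11 * 23.
φ(3) = 3 − 1 = 2.
φ(5) = 5 − 1 = 4.
φ(11) = 11 − 1 = 10.
φ(23) = 23 − 1 = 22.
Multiply: 2 · 4 · 10 · 22 = 1760.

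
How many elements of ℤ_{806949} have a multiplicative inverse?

427680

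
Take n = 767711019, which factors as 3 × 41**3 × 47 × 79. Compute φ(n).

φ(3) = 3 − 1 = 2.
φ(41^3) = 41^2·(41−1) = 1681·40 = 67240.
φ(47) = 47 − 1 = 46.
φ(79) = 79 − 1 = 78.
Since φ is multiplicative, φ(767711019) = 2 · 67240 · 46 · 78 = 482514240.

482514240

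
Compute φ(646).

Prime factorization: 646 = 2 * 17 * 19.
φ(646) = 646 · (1 − 1/2) · (1 − 1/17) · (1 − 1/19)
       = 646 · 288/646 = 288.

288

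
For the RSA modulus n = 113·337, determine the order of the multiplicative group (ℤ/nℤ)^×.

37632

φ(38081) = 38081 · (1 − 1/113) · (1 − 1/337)
       = 38081 · 37632/38081 = 37632.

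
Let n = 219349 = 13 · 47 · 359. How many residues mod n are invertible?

197616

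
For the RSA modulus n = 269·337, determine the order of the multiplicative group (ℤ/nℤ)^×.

φ(90653) = 90653 · (1 − 1/269) · (1 − 1/337)
       = 90653 · 90048/90653 = 90048.

90048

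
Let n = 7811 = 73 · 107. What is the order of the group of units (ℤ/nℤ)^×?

φ(73) = 73 − 1 = 72.
φ(107) = 107 − 1 = 106.
Since φ is multiplicative, φ(7811) = 72 · 106 = 7632.

7632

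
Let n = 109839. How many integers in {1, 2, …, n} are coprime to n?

Prime factorization: 109839 = 3 · 19 · 41 · 47.
φ(3) = 3 − 1 = 2.
φ(19) = 19 − 1 = 18.
φ(41) = 41 − 1 = 40.
φ(47) = 47 − 1 = 46.
Multiply: 2 · 18 · 40 · 46 = 66240.

66240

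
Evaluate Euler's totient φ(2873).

2496

2873 = 13**2 · 17.
φ(13^2) = 13^1·(13−1) = 13·12 = 156.
φ(17) = 17 − 1 = 16.
φ(2873) = 156 × 16 = 2496.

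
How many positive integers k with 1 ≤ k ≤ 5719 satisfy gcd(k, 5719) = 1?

Factor 5719: 5719 = 7 * 19 * 43.
φ(7) = 7 − 1 = 6.
φ(19) = 19 − 1 = 18.
φ(43) = 43 − 1 = 42.
φ(5719) = 6 × 18 × 42 = 4536.

4536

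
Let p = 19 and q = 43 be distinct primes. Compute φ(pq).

756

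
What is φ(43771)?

33696

First factor: 43771 = 7 × 13**2 × 37.
φ(43771) = 43771 · (1 − 1/7) · (1 − 1/13) · (1 − 1/37)
       = 43771 · 2592/3367 = 33696.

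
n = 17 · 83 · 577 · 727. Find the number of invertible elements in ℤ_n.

φ(17) = 17 − 1 = 16.
φ(83) = 83 − 1 = 82.
φ(577) = 577 − 1 = 576.
φ(727) = 727 − 1 = 726.
φ(591884869) = 16 × 82 × 576 × 726 = 548646912.

548646912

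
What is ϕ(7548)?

2304

7548 = 2^2 * 3 * 17 * 37.
φ(7548) = 7548 · (1 − 1/2) · (1 − 1/3) · (1 − 1/17) · (1 − 1/37)
       = 7548 · 1152/3774 = 2304.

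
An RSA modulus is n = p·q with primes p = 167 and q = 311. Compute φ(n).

51460

φ(pq) = (p−1)(q−1) = 166 · 310 = 51460.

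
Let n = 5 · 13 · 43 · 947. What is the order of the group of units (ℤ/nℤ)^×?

φ(2646865) = 2646865 · (1 − 1/5) · (1 − 1/13) · (1 − 1/43) · (1 − 1/947)
       = 2646865 · 1907136/2646865 = 1907136.

1907136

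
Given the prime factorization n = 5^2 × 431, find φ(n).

φ(5^2) = 5^1·(5−1) = 5·4 = 20.
φ(431) = 431 − 1 = 430.
Multiply: 20 · 430 = 8600.

8600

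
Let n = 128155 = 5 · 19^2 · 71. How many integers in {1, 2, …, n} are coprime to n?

95760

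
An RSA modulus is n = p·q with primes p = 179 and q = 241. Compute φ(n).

For distinct primes, φ(pq) = (p−1)(q−1) = 178 × 240 = 42720.

42720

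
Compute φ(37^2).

1332

φ(1369) = 1369 · (1 − 1/37)
       = 1369 · 36/37 = 1332.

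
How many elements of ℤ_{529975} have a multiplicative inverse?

First factor: 529975 = 5^2 · 17 · 29 · 43.
φ(529975) = 529975 · (1 − 1/5) · (1 − 1/17) · (1 − 1/29) · (1 − 1/43)
       = 529975 · 75264/105995 = 376320.

376320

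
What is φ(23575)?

Factor 23575: 23575 = 5^2 · 23 · 41.
φ(5^2) = 5^2 − 5^1 = 25 − 5 = 20.
φ(23) = 23 − 1 = 22.
φ(41) = 41 − 1 = 40.
Multiply: 20 · 22 · 40 = 17600.

17600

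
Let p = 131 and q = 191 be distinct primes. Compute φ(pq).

φ(pq) = (p−1)(q−1) = 130 · 190 = 24700.

24700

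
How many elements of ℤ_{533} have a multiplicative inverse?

Factor 533: 533 = 13 · 41.
φ(533) = 533 · (1 − 1/13) · (1 − 1/41)
       = 533 · 480/533 = 480.

480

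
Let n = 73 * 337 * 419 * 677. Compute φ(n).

6835885056

φ(6978393463) = 6978393463 · (1 − 1/73) · (1 − 1/337) · (1 − 1/419) · (1 − 1/677)
       = 6978393463 · 6835885056/6978393463 = 6835885056.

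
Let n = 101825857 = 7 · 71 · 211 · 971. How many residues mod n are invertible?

85554000

φ(101825857) = 101825857 · (1 − 1/7) · (1 − 1/71) · (1 − 1/211) · (1 − 1/971)
       = 101825857 · 85554000/101825857 = 85554000.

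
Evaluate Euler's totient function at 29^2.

812

φ(29^2) = 29^2 − 29^1 = 841 − 29 = 812.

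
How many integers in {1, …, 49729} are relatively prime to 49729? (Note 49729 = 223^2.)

49506

φ(49729) = 49729 · (1 − 1/223)
       = 49729 · 222/223 = 49506.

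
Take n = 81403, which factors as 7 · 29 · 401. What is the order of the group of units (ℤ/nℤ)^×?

67200

φ(81403) = 81403 · (1 − 1/7) · (1 − 1/29) · (1 − 1/401)
       = 81403 · 67200/81403 = 67200.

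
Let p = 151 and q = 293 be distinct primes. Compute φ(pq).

43800

φ(pq) = (p−1)(q−1) = 150 · 292 = 43800.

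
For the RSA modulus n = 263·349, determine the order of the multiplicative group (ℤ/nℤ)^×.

91176

φ(91787) = 91787 · (1 − 1/263) · (1 − 1/349)
       = 91787 · 91176/91787 = 91176.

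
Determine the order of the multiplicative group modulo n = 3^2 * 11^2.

φ(3^2) = 3^1·(3−1) = 3·2 = 6.
φ(11^2) = 11^1·(11−1) = 11·10 = 110.
Multiply: 6 · 110 = 660.

660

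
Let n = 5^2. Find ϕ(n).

20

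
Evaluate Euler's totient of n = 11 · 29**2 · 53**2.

22378720

φ(11) = 11 − 1 = 10.
φ(29^2) = 29^1·(29−1) = 29·28 = 812.
φ(53^2) = 53^1·(53−1) = 53·52 = 2756.
φ(25986059) = 10 × 812 × 2756 = 22378720.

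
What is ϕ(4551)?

4551 = 3 × 37 × 41.
φ(3) = 3 − 1 = 2.
φ(37) = 37 − 1 = 36.
φ(41) = 41 − 1 = 40.
Multiply: 2 · 36 · 40 = 2880.

2880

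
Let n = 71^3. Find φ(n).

φ(357911) = 357911 · (1 − 1/71)
       = 357911 · 70/71 = 352870.

352870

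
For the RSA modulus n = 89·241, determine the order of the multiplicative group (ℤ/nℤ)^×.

φ(21449) = 21449 · (1 − 1/89) · (1 − 1/241)
       = 21449 · 21120/21449 = 21120.

21120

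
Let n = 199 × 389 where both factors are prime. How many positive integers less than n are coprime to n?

For distinct primes, φ(pq) = (p−1)(q−1) = 198 × 388 = 76824.

76824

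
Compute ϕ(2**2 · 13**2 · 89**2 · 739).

φ(3957046444) = 3957046444 · (1 − 1/2) · (1 − 1/13) · (1 − 1/89) · (1 − 1/739)
       = 3957046444 · 779328/1710046 = 1803364992.

1803364992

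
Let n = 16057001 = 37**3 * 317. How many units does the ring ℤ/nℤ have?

φ(37^3) = 37^3 − 37^2 = 50653 − 1369 = 49284.
φ(317) = 317 − 1 = 316.
Multiply: 49284 · 316 = 15573744.

15573744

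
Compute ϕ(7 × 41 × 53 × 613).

φ(7) = 7 − 1 = 6.
φ(41) = 41 − 1 = 40.
φ(53) = 53 − 1 = 52.
φ(613) = 613 − 1 = 612.
Since φ is multiplicative, φ(9324343) = 6 · 40 · 52 · 612 = 7637760.

7637760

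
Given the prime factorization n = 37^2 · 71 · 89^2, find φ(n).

φ(769913279) = 769913279 · (1 − 1/37) · (1 − 1/71) · (1 − 1/89)
       = 769913279 · 221760/233803 = 730255680.

730255680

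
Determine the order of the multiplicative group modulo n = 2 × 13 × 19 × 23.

4752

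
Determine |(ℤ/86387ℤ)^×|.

70560

First factor: 86387 = 7^2 · 41 · 43.
φ(86387) = 86387 · (1 − 1/7) · (1 − 1/41) · (1 − 1/43)
       = 86387 · 10080/12341 = 70560.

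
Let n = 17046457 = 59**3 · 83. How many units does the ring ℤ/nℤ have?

φ(59^3) = 59^3 − 59^2 = 205379 − 3481 = 201898.
φ(83) = 83 − 1 = 82.
Multiply: 201898 · 82 = 16555636.

16555636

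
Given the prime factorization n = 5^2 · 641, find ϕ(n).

φ(16025) = 16025 · (1 − 1/5) · (1 − 1/641)
       = 16025 · 2560/3205 = 12800.

12800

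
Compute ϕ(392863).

332640

Prime factorization: 392863 = 19 · 23 · 29 · 31.
φ(392863) = 392863 · (1 − 1/19) · (1 − 1/23) · (1 − 1/29) · (1 − 1/31)
       = 392863 · 332640/392863 = 332640.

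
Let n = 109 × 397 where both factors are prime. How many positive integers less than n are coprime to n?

φ(n) = (p − 1)(q − 1) = (109−1)(397−1) = 108·396 = 42768.

42768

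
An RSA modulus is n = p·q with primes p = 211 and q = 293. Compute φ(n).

61320

φ(n) = (p − 1)(q − 1) = (211−1)(293−1) = 210·292 = 61320.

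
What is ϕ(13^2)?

156

φ(169) = 169 · (1 − 1/13)
       = 169 · 12/13 = 156.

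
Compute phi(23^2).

506

φ(529) = 529 · (1 − 1/23)
       = 529 · 22/23 = 506.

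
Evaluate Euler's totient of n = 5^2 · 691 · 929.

12806400

φ(5^2) = 5^1·(5−1) = 5·4 = 20.
φ(691) = 691 − 1 = 690.
φ(929) = 929 − 1 = 928.
Since φ is multiplicative, φ(16048475) = 20 · 690 · 928 = 12806400.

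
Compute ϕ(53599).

First factor: 53599 = 7 · 13 · 19 · 31.
φ(53599) = 53599 · (1 − 1/7) · (1 − 1/13) · (1 − 1/19) · (1 − 1/31)
       = 53599 · 38880/53599 = 38880.

38880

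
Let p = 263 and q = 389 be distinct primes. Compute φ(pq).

φ(n) = (p − 1)(q − 1) = (263−1)(389−1) = 262·388 = 101656.

101656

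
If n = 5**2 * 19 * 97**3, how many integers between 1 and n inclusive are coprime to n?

φ(433519675) = 433519675 · (1 − 1/5) · (1 − 1/19) · (1 − 1/97)
       = 433519675 · 6912/9215 = 325175040.

325175040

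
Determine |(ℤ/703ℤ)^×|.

648

Prime factorization: 703 = 19 · 37.
φ(19) = 19 − 1 = 18.
φ(37) = 37 − 1 = 36.
Since φ is multiplicative, φ(703) = 18 · 36 = 648.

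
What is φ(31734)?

Prime factorization: 31734 = 2 * 3**2 * 41 * 43.
φ(31734) = 31734 · (1 − 1/2) · (1 − 1/3) · (1 − 1/41) · (1 − 1/43)
       = 31734 · 3360/10578 = 10080.

10080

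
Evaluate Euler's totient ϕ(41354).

18480

Factor 41354: 41354 = 2 × 23 × 29 × 31.
φ(41354) = 41354 · (1 − 1/2) · (1 − 1/23) · (1 − 1/29) · (1 − 1/31)
       = 41354 · 18480/41354 = 18480.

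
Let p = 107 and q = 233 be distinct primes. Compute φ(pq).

24592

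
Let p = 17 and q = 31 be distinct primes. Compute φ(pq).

φ(pq) = (p−1)(q−1) = 16 · 30 = 480.

480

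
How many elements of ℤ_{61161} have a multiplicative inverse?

Prime factorization: 61161 = 3 · 19 · 29 · 37.
φ(3) = 3 − 1 = 2.
φ(19) = 19 − 1 = 18.
φ(29) = 29 − 1 = 28.
φ(37) = 37 − 1 = 36.
Since φ is multiplicative, φ(61161) = 2 · 18 · 28 · 36 = 36288.

36288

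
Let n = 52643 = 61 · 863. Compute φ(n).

51720

φ(61) = 61 − 1 = 60.
φ(863) = 863 − 1 = 862.
Since φ is multiplicative, φ(52643) = 60 · 862 = 51720.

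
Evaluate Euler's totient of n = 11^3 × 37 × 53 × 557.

φ(1453820687) = 1453820687 · (1 − 1/11) · (1 − 1/37) · (1 − 1/53) · (1 − 1/557)
       = 1453820687 · 10408320/12015047 = 1259406720.

1259406720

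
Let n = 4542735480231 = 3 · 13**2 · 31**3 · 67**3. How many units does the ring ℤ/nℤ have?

φ(4542735480231) = 4542735480231 · (1 − 1/3) · (1 − 1/13) · (1 − 1/31) · (1 − 1/67)
       = 4542735480231 · 47520/81003 = 2664972779040.

2664972779040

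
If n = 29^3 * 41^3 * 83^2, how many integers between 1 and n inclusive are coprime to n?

φ(11579818399141) = 11579818399141 · (1 − 1/29) · (1 − 1/41) · (1 − 1/83)
       = 11579818399141 · 91840/98687 = 10776399341120.

10776399341120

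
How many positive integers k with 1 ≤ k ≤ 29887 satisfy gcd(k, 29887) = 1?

29887 = 11^2 × 13 × 19.
φ(11^2) = 11^1·(11−1) = 11·10 = 110.
φ(13) = 13 − 1 = 12.
φ(19) = 19 − 1 = 18.
φ(29887) = 110 × 12 × 18 = 23760.

23760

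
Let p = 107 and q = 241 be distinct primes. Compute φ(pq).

φ(25787) = 25787 · (1 − 1/107) · (1 − 1/241)
       = 25787 · 25440/25787 = 25440.

25440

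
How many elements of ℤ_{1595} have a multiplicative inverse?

First factor: 1595 = 5 * 11 * 29.
φ(1595) = 1595 · (1 − 1/5) · (1 − 1/11) · (1 − 1/29)
       = 1595 · 1120/1595 = 1120.

1120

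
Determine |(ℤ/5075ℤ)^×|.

3360

5075 = 5^2 * 7 * 29.
φ(5^2) = 5^2 − 5^1 = 25 − 5 = 20.
φ(7) = 7 − 1 = 6.
φ(29) = 29 − 1 = 28.
φ(5075) = 20 × 6 × 28 = 3360.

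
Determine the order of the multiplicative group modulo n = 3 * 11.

20

φ(33) = 33 · (1 − 1/3) · (1 − 1/11)
       = 33 · 20/33 = 20.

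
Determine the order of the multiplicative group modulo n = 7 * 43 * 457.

φ(7) = 7 − 1 = 6.
φ(43) = 43 − 1 = 42.
φ(457) = 457 − 1 = 456.
φ(137557) = 6 × 42 × 456 = 114912.

114912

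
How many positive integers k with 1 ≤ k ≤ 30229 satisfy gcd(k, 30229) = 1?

Factor 30229: 30229 = 19 × 37 × 43.
φ(30229) = 30229 · (1 − 1/19) · (1 − 1/37) · (1 − 1/43)
       = 30229 · 27216/30229 = 27216.

27216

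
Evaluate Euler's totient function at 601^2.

360600

φ(361201) = 361201 · (1 − 1/601)
       = 361201 · 600/601 = 360600.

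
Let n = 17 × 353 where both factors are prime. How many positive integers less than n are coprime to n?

For distinct primes, φ(pq) = (p−1)(q−1) = 16 × 352 = 5632.

5632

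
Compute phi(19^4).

φ(19^4) = 19^3·(19−1) = 6859·18 = 123462.

123462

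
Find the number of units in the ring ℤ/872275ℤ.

First factor: 872275 = 5**2 · 23 · 37 · 41.
φ(872275) = 872275 · (1 − 1/5) · (1 − 1/23) · (1 − 1/37) · (1 − 1/41)
       = 872275 · 126720/174455 = 633600.

633600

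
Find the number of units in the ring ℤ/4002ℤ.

First factor: 4002 = 2 · 3 · 23 · 29.
φ(2) = 2 − 1 = 1.
φ(3) = 3 − 1 = 2.
φ(23) = 23 − 1 = 22.
φ(29) = 29 − 1 = 28.
φ(4002) = 1 × 2 × 22 × 28 = 1232.

1232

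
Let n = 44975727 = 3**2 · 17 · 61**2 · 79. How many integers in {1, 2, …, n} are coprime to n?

φ(3^2) = 3^1·(3−1) = 3·2 = 6.
φ(17) = 17 − 1 = 16.
φ(61^2) = 61^1·(61−1) = 61·60 = 3660.
φ(79) = 79 − 1 = 78.
Multiply: 6 · 16 · 3660 · 78 = 27406080.

27406080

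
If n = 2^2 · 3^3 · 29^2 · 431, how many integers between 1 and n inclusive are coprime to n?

12569760

φ(2^2) = 2^2 − 2^1 = 4 − 2 = 2.
φ(3^3) = 3^2·(3−1) = 9·2 = 18.
φ(29^2) = 29^1·(29−1) = 29·28 = 812.
φ(431) = 431 − 1 = 430.
Multiply: 2 · 18 · 812 · 430 = 12569760.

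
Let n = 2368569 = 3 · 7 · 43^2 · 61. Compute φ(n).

1300320

φ(3) = 3 − 1 = 2.
φ(7) = 7 − 1 = 6.
φ(43^2) = 43^2 − 43^1 = 1849 − 43 = 1806.
φ(61) = 61 − 1 = 60.
Multiply: 2 · 6 · 1806 · 60 = 1300320.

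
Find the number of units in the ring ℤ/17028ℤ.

5040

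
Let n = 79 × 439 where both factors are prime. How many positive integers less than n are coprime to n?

φ(n) = (p − 1)(q − 1) = (79−1)(439−1) = 78·438 = 34164.

34164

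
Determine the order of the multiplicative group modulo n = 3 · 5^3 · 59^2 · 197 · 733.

98192236800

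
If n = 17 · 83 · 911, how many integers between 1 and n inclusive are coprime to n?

1193920

φ(17) = 17 − 1 = 16.
φ(83) = 83 − 1 = 82.
φ(911) = 911 − 1 = 910.
φ(1285421) = 16 × 82 × 910 = 1193920.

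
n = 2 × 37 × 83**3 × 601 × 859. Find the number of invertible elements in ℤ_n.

10469141654400

φ(21844073677642) = 21844073677642 · (1 − 1/2) · (1 − 1/37) · (1 − 1/83) · (1 − 1/601) · (1 − 1/859)
       = 21844073677642 · 1519689600/3170862778 = 10469141654400.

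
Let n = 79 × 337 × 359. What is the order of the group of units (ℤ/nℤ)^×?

9382464

φ(9557657) = 9557657 · (1 − 1/79) · (1 − 1/337) · (1 − 1/359)
       = 9557657 · 9382464/9557657 = 9382464.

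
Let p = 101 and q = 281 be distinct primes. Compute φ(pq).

φ(101) = 101 − 1 = 100.
φ(281) = 281 − 1 = 280.
Multiply: 100 · 280 = 28000.

28000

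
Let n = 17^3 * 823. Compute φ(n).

φ(4043399) = 4043399 · (1 − 1/17) · (1 − 1/823)
       = 4043399 · 13152/13991 = 3800928.

3800928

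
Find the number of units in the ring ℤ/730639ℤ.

Prime factorization: 730639 = 7**2 * 13 * 31 * 37.
φ(7^2) = 7^2 − 7^1 = 49 − 7 = 42.
φ(13) = 13 − 1 = 12.
φ(31) = 31 − 1 = 30.
φ(37) = 37 − 1 = 36.
Multiply: 42 · 12 · 30 · 36 = 544320.

544320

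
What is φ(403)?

360

First factor: 403 = 13 × 31.
φ(13) = 13 − 1 = 12.
φ(31) = 31 − 1 = 30.
Since φ is multiplicative, φ(403) = 12 · 30 = 360.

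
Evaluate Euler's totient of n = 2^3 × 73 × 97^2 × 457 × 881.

1076175175680

φ(2^3) = 2^2·(2−1) = 4·1 = 4.
φ(73) = 73 − 1 = 72.
φ(97^2) = 97^2 − 97^1 = 9409 − 97 = 9312.
φ(457) = 457 − 1 = 456.
φ(881) = 881 − 1 = 880.
φ(2212322438152) = 4 × 72 × 9312 × 456 × 880 = 1076175175680.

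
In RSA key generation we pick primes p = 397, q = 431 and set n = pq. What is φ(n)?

φ(pq) = (p−1)(q−1) = 396 · 430 = 170280.

170280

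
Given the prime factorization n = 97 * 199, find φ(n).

19008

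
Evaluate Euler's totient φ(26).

First factor: 26 = 2 · 13.
φ(2) = 2 − 1 = 1.
φ(13) = 13 − 1 = 12.
φ(26) = 1 × 12 = 12.

12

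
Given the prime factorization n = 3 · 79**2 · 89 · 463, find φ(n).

φ(771518661) = 771518661 · (1 − 1/3) · (1 − 1/79) · (1 − 1/89) · (1 − 1/463)
       = 771518661 · 6342336/9766059 = 501044544.

501044544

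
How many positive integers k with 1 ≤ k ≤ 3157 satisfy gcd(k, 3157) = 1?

Factor 3157: 3157 = 7 * 11 * 41.
φ(3157) = 3157 · (1 − 1/7) · (1 − 1/11) · (1 − 1/41)
       = 3157 · 2400/3157 = 2400.

2400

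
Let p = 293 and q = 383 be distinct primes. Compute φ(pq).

φ(112219) = 112219 · (1 − 1/293) · (1 − 1/383)
       = 112219 · 111544/112219 = 111544.

111544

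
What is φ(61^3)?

φ(61^3) = 61^2·(61−1) = 3721·60 = 223260.

223260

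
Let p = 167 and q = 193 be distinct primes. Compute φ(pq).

For distinct primes, φ(pq) = (p−1)(q−1) = 166 × 192 = 31872.

31872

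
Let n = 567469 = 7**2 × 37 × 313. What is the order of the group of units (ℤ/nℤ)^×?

φ(7^2) = 7^1·(7−1) = 7·6 = 42.
φ(37) = 37 − 1 = 36.
φ(313) = 313 − 1 = 312.
Since φ is multiplicative, φ(567469) = 42 · 36 · 312 = 471744.

471744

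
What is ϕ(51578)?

First factor: 51578 = 2 * 17 * 37 * 41.
φ(51578) = 51578 · (1 − 1/2) · (1 − 1/17) · (1 − 1/37) · (1 − 1/41)
       = 51578 · 23040/51578 = 23040.

23040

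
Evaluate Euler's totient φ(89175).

44800

89175 = 3 * 5**2 * 29 * 41.
φ(3) = 3 − 1 = 2.
φ(5^2) = 5^2 − 5^1 = 25 − 5 = 20.
φ(29) = 29 − 1 = 28.
φ(41) = 41 − 1 = 40.
φ(89175) = 2 × 20 × 28 × 40 = 44800.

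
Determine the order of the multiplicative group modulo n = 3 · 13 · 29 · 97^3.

φ(1032233163) = 1032233163 · (1 − 1/3) · (1 − 1/13) · (1 − 1/29) · (1 − 1/97)
       = 1032233163 · 64512/109707 = 606993408.

606993408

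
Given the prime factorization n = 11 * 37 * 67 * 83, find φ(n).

1948320

φ(2263327) = 2263327 · (1 − 1/11) · (1 − 1/37) · (1 − 1/67) · (1 − 1/83)
       = 2263327 · 1948320/2263327 = 1948320.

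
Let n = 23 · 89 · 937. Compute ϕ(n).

φ(1918039) = 1918039 · (1 − 1/23) · (1 − 1/89) · (1 − 1/937)
       = 1918039 · 1812096/1918039 = 1812096.

1812096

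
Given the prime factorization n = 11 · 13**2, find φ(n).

φ(1859) = 1859 · (1 − 1/11) · (1 − 1/13)
       = 1859 · 120/143 = 1560.

1560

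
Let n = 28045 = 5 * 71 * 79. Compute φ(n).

φ(5) = 5 − 1 = 4.
φ(71) = 71 − 1 = 70.
φ(79) = 79 − 1 = 78.
Multiply: 4 · 70 · 78 = 21840.

21840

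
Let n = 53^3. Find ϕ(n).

146068

φ(53^3) = 53^3 − 53^2 = 148877 − 2809 = 146068.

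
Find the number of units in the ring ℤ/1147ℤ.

1080

Factor 1147: 1147 = 31 · 37.
φ(31) = 31 − 1 = 30.
φ(37) = 37 − 1 = 36.
φ(1147) = 30 × 36 = 1080.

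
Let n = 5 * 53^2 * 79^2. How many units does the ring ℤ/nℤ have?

67929888

φ(5) = 5 − 1 = 4.
φ(53^2) = 53^2 − 53^1 = 2809 − 53 = 2756.
φ(79^2) = 79^1·(79−1) = 79·78 = 6162.
Since φ is multiplicative, φ(87654845) = 4 · 2756 · 6162 = 67929888.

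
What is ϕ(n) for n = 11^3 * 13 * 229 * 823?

φ(11^3) = 11^2·(11−1) = 121·10 = 1210.
φ(13) = 13 − 1 = 12.
φ(229) = 229 − 1 = 228.
φ(823) = 823 − 1 = 822.
φ(3261044501) = 1210 × 12 × 228 × 822 = 2721280320.

2721280320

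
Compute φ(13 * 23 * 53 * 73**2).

72154368

φ(13) = 13 − 1 = 12.
φ(23) = 23 − 1 = 22.
φ(53) = 53 − 1 = 52.
φ(73^2) = 73^2 − 73^1 = 5329 − 73 = 5256.
φ(84448663) = 12 × 22 × 52 × 5256 = 72154368.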